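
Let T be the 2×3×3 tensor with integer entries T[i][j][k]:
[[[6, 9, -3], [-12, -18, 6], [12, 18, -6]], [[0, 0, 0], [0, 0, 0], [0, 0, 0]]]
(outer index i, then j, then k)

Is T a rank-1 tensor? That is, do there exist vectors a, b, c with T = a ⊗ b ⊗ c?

Yes

If T = a ⊗ b ⊗ c then every fibre of T is a multiple of the corresponding factor, so read the factors off the fibres through the nonzero entry T[0,0,0] = 6.
The mode-1 fibre T[:,0,0] = [6, 0] gives a = (1, 0) (primitive direction); the mode-2 fibre T[0,:,0] = [6, -12, 12] gives b = (1, -2, 2); then c[k] = T[0,0,k] / (a[0]·b[0]) = [6, 9, -3] / 1 = (6, 9, -3).
Expanding (1, 0) ⊗ (1, -2, 2) ⊗ (6, 9, -3) reproduces all 18 entries of T, so T = (1, 0) ⊗ (1, -2, 2) ⊗ (6, 9, -3) and rank(T) ≤ 1.
Equivalently every frontal slice T[:,:,k] is c[k] times the rank-1 matrix (1, 0) ⊗ (1, -2, 2). So T has rank 1 (it is nonzero).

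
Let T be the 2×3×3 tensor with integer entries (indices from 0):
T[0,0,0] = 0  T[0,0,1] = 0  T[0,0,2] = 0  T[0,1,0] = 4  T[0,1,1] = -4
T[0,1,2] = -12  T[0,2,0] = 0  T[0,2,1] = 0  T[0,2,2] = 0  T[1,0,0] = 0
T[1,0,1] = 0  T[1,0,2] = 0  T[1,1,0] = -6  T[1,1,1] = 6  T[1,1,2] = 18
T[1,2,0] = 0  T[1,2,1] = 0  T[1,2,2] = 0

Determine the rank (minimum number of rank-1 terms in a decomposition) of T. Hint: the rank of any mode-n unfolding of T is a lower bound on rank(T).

1

Lower bound: T ≠ 0 (e.g. T[0,1,0] = 4), so rank(T) ≥ 1.
Upper bound: if T = a (x) b (x) c then every fibre of T is a multiple of the corresponding factor, so read the factors off the fibres through the nonzero entry T[0,1,0] = 4.
The mode-1 fibre T[:,1,0] = [4, -6] gives a = [2, -3] (primitive direction); the mode-2 fibre T[0,:,0] = [0, 4, 0] gives b = [0, 1, 0]; then c[k] = T[0,1,k] / (a[0]·b[1]) = [4, -4, -12] / 2 = [2, -2, -6].
Expanding [2, -3] (x) [0, 1, 0] (x) [2, -2, -6] reproduces all 18 entries of T, so T = [2, -3] (x) [0, 1, 0] (x) [2, -2, -6] and rank(T) ≤ 1.
These bounds meet, so rank(T) = 1.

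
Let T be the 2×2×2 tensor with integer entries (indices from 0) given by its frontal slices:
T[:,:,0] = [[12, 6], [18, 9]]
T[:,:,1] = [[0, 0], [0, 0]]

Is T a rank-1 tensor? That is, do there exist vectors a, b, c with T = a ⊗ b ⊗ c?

The mode-1 fibre T[:,0,0] = [12, 18] gives a = [2, 3] (primitive direction); the mode-2 fibre T[0,:,0] = [12, 6] gives b = [2, 1]; then c[k] = T[0,0,k] / (a[0]·b[0]) = [12, 0] / 4 = [3, 0].
Expanding [2, 3] ⊗ [2, 1] ⊗ [3, 0] reproduces all 8 entries of T, so T = [2, 3] ⊗ [2, 1] ⊗ [3, 0] and rank(T) ≤ 1.
Equivalently every frontal slice T[:,:,k] is c[k] times the rank-1 matrix [2, 3] ⊗ [2, 1]. So T has rank 1 (it is nonzero).

Yes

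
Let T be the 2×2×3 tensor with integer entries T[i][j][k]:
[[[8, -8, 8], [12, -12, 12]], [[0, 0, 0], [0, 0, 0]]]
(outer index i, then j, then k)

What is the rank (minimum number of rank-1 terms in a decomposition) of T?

1

Lower bound: T ≠ 0 (e.g. T[0,0,0] = 8), so rank(T) ≥ 1.
Upper bound: if T = a ⊗ b ⊗ c then every fibre of T is a multiple of the corresponding factor, so read the factors off the fibres through the nonzero entry T[0,0,0] = 8.
The mode-1 fibre T[:,0,0] = [8, 0] gives a = [1, 0] (primitive direction); the mode-2 fibre T[0,:,0] = [8, 12] gives b = [2, 3]; then c[k] = T[0,0,k] / (a[0]·b[0]) = [8, -8, 8] / 2 = [4, -4, 4].
Expanding [1, 0] ⊗ [2, 3] ⊗ [4, -4, 4] reproduces all 12 entries of T, so T = [1, 0] ⊗ [2, 3] ⊗ [4, -4, 4] and rank(T) ≤ 1.
These bounds meet, so rank(T) = 1.
Check entry T[0,1,0] = 12: (1)·(3)·(4) = 12.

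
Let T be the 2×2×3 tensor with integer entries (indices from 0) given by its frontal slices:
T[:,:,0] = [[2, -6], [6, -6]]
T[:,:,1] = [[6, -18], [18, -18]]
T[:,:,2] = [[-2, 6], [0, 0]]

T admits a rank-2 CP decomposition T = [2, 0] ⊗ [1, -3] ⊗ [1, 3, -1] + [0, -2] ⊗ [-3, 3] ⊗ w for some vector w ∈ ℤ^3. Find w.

w = [1, 3, 0]

Subtract the known terms from T to get the rank-1 residual R = [0, -2] ⊗ [-3, 3] ⊗ w, so R[i,j,k] = a[i]·b[j]·w[k]. Pick indices with nonzero a[1]·b[0] = (-2)·(-3) = 6. Only the fibre through (1,0,·) is needed: R[1,0,:] = T[1,0,:] − Σₗ aₗ[1]bₗ[0]cₗ = [6, 18, 0] − (0)·(1)·[1, 3, -1] = [6, 18, 0]. Then w[k] = R[1,0,k] / 6 for each k, giving w = [6, 18, 0] / 6 = [1, 3, 0].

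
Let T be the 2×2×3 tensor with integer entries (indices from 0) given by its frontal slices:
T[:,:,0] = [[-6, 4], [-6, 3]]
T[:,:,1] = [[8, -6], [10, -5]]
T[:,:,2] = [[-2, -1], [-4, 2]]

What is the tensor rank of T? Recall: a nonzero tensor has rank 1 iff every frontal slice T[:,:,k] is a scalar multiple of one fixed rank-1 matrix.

3

Lower bound: the mode-3 unfolding of T (rows indexed by k, columns by (i,j) = (0,0), (0,1), (1,0), (1,1)) is [[-6, 4, -6, 3], [8, -6, 10, -5], [-2, -1, -4, 2]].
There the 3×3 minor on rows k ∈ {0, 1, 2}, columns (i,j) ∈ {(0,0), (0,1), (1,0)} is det [[-6, 4, -6], [8, -6, 10], [-2, -1, -4]] = -36 ≠ 0, so this unfolding has rank ≥ 3; CP rank is at least every unfolding rank, so rank(T) ≥ 3. (Unfolding ranks only ever bound the CP rank from below — rank(T) can be strictly larger than all of them — so the matching upper bound has to come from an explicit 3-term decomposition.)
Upper bound: T is a sum of 3 rank-1 terms, T = (1, 0) ⊗ (0, 1) ⊗ (1, -2, -2) + (1, 2) ⊗ (2, -1) ⊗ (-1, 2, -1) + (2, 1) ⊗ (2, -1) ⊗ (-1, 1, 0) (one valid choice — decompositions are not unique — normalised so each a, b is primitive with positive first nonzero entry; check it by expanding all entries), so rank(T) ≤ 3.
These bounds meet, so rank(T) = 3.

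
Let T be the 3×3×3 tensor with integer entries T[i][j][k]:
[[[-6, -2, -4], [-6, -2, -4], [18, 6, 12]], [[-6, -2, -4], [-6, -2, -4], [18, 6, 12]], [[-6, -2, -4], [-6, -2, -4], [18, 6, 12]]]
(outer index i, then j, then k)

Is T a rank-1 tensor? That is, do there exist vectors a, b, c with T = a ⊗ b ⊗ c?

The mode-1 fibre T[:,0,0] = [-6, -6, -6] gives a = [1, 1, 1] (primitive direction); the mode-2 fibre T[0,:,0] = [-6, -6, 18] gives b = [1, 1, -3]; then c[k] = T[0,0,k] / (a[0]·b[0]) = [-6, -2, -4] / 1 = [-6, -2, -4].
Expanding [1, 1, 1] ⊗ [1, 1, -3] ⊗ [-6, -2, -4] reproduces all 27 entries of T, so T = [1, 1, 1] ⊗ [1, 1, -3] ⊗ [-6, -2, -4] and rank(T) ≤ 1.
Equivalently every frontal slice T[:,:,k] is c[k] times the rank-1 matrix [1, 1, 1] ⊗ [1, 1, -3]. So T has rank 1 (it is nonzero).

Yes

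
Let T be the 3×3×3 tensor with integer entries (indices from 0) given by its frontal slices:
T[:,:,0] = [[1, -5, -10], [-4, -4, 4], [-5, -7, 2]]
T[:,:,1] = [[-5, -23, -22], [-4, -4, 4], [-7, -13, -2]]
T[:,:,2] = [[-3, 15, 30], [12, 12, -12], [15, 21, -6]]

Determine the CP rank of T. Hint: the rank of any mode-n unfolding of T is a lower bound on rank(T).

2

Lower bound: the mode-1 unfolding of T (rows indexed by i, columns by (j,k) = (0,0), (0,1), (0,2), (1,0), (1,1), (1,2), (2,0), (2,1), (2,2)) is [[1, -5, -3, -5, -23, 15, -10, -22, 30], [-4, -4, 12, -4, -4, 12, 4, 4, -12], [-5, -7, 15, -7, -13, 21, 2, -2, -6]].
There the 2×2 minor on rows i ∈ {0, 1}, columns (j,k) ∈ {(0,0), (0,1)} is det [[1, -5], [-4, -4]] = -24 ≠ 0, so this unfolding has rank ≥ 2; CP rank is at least every unfolding rank, so rank(T) ≥ 2. (Unfolding ranks only ever bound the CP rank from below — rank(T) can be strictly larger than all of them — so the matching upper bound has to come from an explicit 2-term decomposition.)
Upper bound — finding two terms. Write S_k = T[:,:,k] for the frontal slices: S₀ = [[1, -5, -10], [-4, -4, 4], [-5, -7, 2]], S₁ = [[-5, -23, -22], [-4, -4, 4], [-7, -13, -2]], S₂ = [[-3, 15, 30], [12, 12, -12], [15, 21, -6]].
If T = a₁ ⊗ b₁ ⊗ c₁ + a₂ ⊗ b₂ ⊗ c₂ then each S_k = c₁[k]·a₁b₁ᵀ + c₂[k]·a₂b₂ᵀ. S₀ and S₁ are linearly independent, so a₁b₁ᵀ and a₂b₂ᵀ must span the same plane of matrices: they are the rank-1 matrices of the form x·S₀ + y·S₁.
The 2×2 minor of x·S₀ + y·S₁ on rows {0,1}, columns {0,1} is −24·x² − 96·xy − 72·y² = (-24)·(x + 3·y)(x + y), vanishing at (x:y) = (3:-1) and (1:-1).
M₁ = 3·S₀ − S₁ = [[8, 8, -8], [-8, -8, 8], [-8, -8, 8]] = 8·[1, -1, -1][1, 1, -1]ᵀ and M₂ = S₀ − S₁ = [[6, 18, 12], [0, 0, 0], [2, 6, 4]] = 2·[3, 0, 1][1, 3, 2]ᵀ, so take a₁ = [1, -1, -1], b₁ = [1, 1, -1], a₂ = [3, 0, 1], b₂ = [1, 3, 2].
Each slice is an integer combination of E₁ = a₁b₁ᵀ and E₂ = a₂b₂ᵀ: S₀ = 4·E₁ − E₂, S₁ = 4·E₁ − 3·E₂, S₂ = −12·E₁ + 3·E₂; reading off coefficients, c₁ = [4, 4, -12] and c₂ = [-1, -3, 3].
Hence T = [1, -1, -1] ⊗ [1, 1, -1] ⊗ [4, 4, -12] + [3, 0, 1] ⊗ [1, 3, 2] ⊗ [-1, -3, 3], so rank(T) ≤ 2.
These bounds meet, so rank(T) = 2.
Check entry T[0,1,1] = -23: (1)·(1)·(4) + (3)·(3)·(-3) = -23.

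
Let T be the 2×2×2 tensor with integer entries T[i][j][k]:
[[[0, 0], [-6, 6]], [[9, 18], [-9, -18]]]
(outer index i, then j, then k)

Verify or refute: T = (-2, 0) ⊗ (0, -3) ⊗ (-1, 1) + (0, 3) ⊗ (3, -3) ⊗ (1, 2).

Reconstruct entrywise from the claimed factors. For example, T[1,1,1] = -18 and Σₗ aₗ[1]bₗ[1]cₗ[1] = (0)·(-3)·(1) + (3)·(-3)·(2) = -18; checking all 8 entries, every one matches. The claim holds.

Yes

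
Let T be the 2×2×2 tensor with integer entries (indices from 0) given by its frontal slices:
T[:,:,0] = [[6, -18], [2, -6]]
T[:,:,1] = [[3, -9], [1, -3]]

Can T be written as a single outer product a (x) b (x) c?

If T = a (x) b (x) c then every fibre of T is a multiple of the corresponding factor, so read the factors off the fibres through the nonzero entry T[0,0,0] = 6.
The mode-1 fibre T[:,0,0] = [6, 2] gives a = [3, 1] (primitive direction); the mode-2 fibre T[0,:,0] = [6, -18] gives b = [1, -3]; then c[k] = T[0,0,k] / (a[0]·b[0]) = [6, 3] / 3 = [2, 1].
Expanding [3, 1] (x) [1, -3] (x) [2, 1] reproduces all 8 entries of T, so T = [3, 1] (x) [1, -3] (x) [2, 1] and rank(T) ≤ 1.
Equivalently every frontal slice T[:,:,k] is c[k] times the rank-1 matrix [3, 1] (x) [1, -3]. So T has rank 1 (it is nonzero).

Yes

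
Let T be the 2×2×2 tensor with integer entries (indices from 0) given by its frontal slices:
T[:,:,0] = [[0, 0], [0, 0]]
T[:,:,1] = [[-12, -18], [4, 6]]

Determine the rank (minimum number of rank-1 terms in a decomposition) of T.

1

Lower bound: T ≠ 0 (e.g. T[0,0,1] = -12), so rank(T) ≥ 1.
Upper bound: if T = a ⊗ b ⊗ c then every fibre of T is a multiple of the corresponding factor, so read the factors off the fibres through the nonzero entry T[0,0,1] = -12.
The mode-1 fibre T[:,0,1] = [-12, 4] gives a = [3, -1] (primitive direction); the mode-2 fibre T[0,:,1] = [-12, -18] gives b = [2, 3]; then c[k] = T[0,0,k] / (a[0]·b[0]) = [0, -12] / 6 = [0, -2].
Expanding [3, -1] ⊗ [2, 3] ⊗ [0, -2] reproduces all 8 entries of T, so T = [3, -1] ⊗ [2, 3] ⊗ [0, -2] and rank(T) ≤ 1.
These bounds meet, so rank(T) = 1.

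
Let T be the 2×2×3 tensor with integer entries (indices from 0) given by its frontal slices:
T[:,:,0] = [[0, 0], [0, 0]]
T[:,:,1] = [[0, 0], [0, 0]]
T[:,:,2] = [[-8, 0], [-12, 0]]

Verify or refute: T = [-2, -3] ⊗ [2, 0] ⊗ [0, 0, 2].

Reconstruct entrywise from the claimed factors. For example, T[0,1,2] = 0 and Σₗ aₗ[0]bₗ[1]cₗ[2] = (-2)·(0)·(2) = 0; checking all 12 entries, every one matches. The claim holds.

Yes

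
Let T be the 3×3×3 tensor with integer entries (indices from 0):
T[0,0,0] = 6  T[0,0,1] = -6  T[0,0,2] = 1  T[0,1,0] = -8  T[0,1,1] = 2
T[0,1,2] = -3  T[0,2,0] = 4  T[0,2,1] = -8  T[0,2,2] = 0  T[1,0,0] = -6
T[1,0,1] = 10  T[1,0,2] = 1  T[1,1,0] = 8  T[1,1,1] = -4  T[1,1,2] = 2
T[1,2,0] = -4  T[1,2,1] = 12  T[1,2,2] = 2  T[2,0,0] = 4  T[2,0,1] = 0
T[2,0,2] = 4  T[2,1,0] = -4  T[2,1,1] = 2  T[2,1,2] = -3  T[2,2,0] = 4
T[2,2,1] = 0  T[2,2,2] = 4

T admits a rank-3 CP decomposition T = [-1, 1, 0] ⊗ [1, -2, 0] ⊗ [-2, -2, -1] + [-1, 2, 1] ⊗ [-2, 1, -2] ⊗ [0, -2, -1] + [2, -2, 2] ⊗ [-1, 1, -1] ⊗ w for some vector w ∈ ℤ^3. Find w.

Subtract the known terms from T to get the rank-1 residual R = [2, -2, 2] ⊗ [-1, 1, -1] ⊗ w, so R[i,j,k] = a[i]·b[j]·w[k]. Pick indices with nonzero a[0]·b[0] = (2)·(-1) = -2. Only the fibre through (0,0,·) is needed: R[0,0,:] = T[0,0,:] − Σₗ aₗ[0]bₗ[0]cₗ = [6, -6, 1] − (-1)·(1)·[-2, -2, -1] − (-1)·(-2)·[0, -2, -1] = [4, -4, 2]. Then w[k] = R[0,0,k] / -2 for each k, giving w = [4, -4, 2] / -2 = [-2, 2, -1].

w = [-2, 2, -1]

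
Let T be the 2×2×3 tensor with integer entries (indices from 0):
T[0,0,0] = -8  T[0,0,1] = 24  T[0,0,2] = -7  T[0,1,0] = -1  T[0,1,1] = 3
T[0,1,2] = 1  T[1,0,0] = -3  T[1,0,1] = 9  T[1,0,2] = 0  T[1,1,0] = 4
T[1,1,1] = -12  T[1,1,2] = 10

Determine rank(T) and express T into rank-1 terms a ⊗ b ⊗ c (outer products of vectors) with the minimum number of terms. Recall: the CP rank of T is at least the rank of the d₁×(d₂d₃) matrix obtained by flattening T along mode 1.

rank(T) = 2

Lower bound: in the mode-1 unfolding of T (rows indexed by i, columns by (j,k)) the 2×2 minor on rows i ∈ {0, 1}, columns (j,k) ∈ {(0,0), (0,2)} is det [[-8, -7], [-3, 0]] = -21 ≠ 0, so that unfolding has rank ≥ 2 and hence rank(T) ≥ 2 (CP rank is at least every unfolding rank, though it can be larger).
Upper bound: with S_k = T[:,:,k], the two rank-1 terms a₁b₁ᵀ, a₂b₂ᵀ are the rank-1 members of the pencil x·S₀ + y·S₂.
det(x·S₀ + y·S₂) is −35·x² − 105·xy − 70·y² = (-35)·(x + 2·y)(x + y), vanishing at (x:y) = (2:-1) and (1:-1).
M₁ = 2·S₀ − S₂ = [[-9, -3], [-6, -2]] = −[3, 2][3, 1]ᵀ and M₂ = S₀ − S₂ = [[-1, -2], [-3, -6]] = −[1, 3][1, 2]ᵀ, so take a₁ = [3, 2], b₁ = [3, 1], a₂ = [1, 3], b₂ = [1, 2].
Each slice is an integer combination of E₁ = a₁b₁ᵀ and E₂ = a₂b₂ᵀ: S₀ = −E₁ + E₂, S₁ = 3·E₁ − 3·E₂, S₂ = −E₁ + 2·E₂; reading off coefficients, c₁ = [-1, 3, -1] and c₂ = [1, -3, 2].
Hence T = [3, 2] ⊗ [3, 1] ⊗ [-1, 3, -1] + [1, 3] ⊗ [1, 2] ⊗ [1, -3, 2], so rank(T) ≤ 2.
These bounds meet, so rank(T) = 2.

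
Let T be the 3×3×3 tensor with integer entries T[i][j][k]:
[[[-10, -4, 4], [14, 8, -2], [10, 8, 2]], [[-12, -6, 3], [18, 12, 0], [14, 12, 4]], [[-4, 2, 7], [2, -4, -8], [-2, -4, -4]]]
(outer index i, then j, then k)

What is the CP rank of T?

2

Lower bound: in the mode-2 unfolding of T (rows indexed by j, columns by (i,k)) the 2×2 minor on rows j ∈ {0, 1}, columns (i,k) ∈ {(0,0), (0,1)} is det [[-10, -4], [14, 8]] = -24 ≠ 0, so that unfolding has rank ≥ 2 and hence rank(T) ≥ 2 (CP rank is at least every unfolding rank, though it can be larger).
Upper bound: with S_k = T[:,:,k], the two rank-1 terms a₁b₁ᵀ, a₂b₂ᵀ are the rank-1 members of the pencil x·S₀ + y·S₁.
The 2×2 minor of x·S₀ + y·S₁ on rows {0,1}, columns {0,1} is −12·x² − 12·xy = (-12)·(x + y)(x), vanishing at (x:y) = (1:-1) and (0:1).
M₁ = S₀ − S₁ = [[-6, 6, 2], [-6, 6, 2], [-6, 6, 2]] = (-2)·[1, 1, 1][3, -3, -1]ᵀ and M₂ = S₁ = [[-4, 8, 8], [-6, 12, 12], [2, -4, -4]] = (-2)·[2, 3, -1][1, -2, -2]ᵀ, so take a₁ = [1, 1, 1], b₁ = [3, -3, -1], a₂ = [2, 3, -1], b₂ = [1, -2, -2].
Each slice is an integer combination of E₁ = a₁b₁ᵀ and E₂ = a₂b₂ᵀ: S₀ = −2·E₁ − 2·E₂, S₁ = −2·E₂, S₂ = 2·E₁ − E₂; reading off coefficients, c₁ = [-2, 0, 2] and c₂ = [-2, -2, -1].
Hence T = [1, 1, 1] (x) [3, -3, -1] (x) [-2, 0, 2] + [2, 3, -1] (x) [1, -2, -2] (x) [-2, -2, -1], so rank(T) ≤ 2.
These bounds meet, so rank(T) = 2.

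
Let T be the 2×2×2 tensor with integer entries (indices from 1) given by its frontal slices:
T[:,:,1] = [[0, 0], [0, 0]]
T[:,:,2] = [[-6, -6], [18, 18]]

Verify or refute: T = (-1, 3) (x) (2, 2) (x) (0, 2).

Reconstruct entry (1,1,2) from the claimed factors: Σₗ aₗ[1]bₗ[1]cₗ[2] = (-1)·(2)·(2) = -4, but T[1,1,2] = -6. The claim is false.

No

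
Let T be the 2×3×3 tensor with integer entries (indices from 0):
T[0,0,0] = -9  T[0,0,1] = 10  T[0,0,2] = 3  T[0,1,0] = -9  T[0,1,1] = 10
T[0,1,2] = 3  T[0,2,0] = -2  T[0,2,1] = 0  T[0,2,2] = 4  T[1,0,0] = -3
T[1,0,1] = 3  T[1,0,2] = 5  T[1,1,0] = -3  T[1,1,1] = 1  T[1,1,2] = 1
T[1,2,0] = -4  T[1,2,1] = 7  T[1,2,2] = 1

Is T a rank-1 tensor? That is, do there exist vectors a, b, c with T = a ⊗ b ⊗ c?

The mode-2 unfolding of T (rows indexed by j, columns by (i,k) = (0,0), (0,1), (0,2), (1,0), (1,1), (1,2)) is [[-9, 10, 3, -3, 3, 5], [-9, 10, 3, -3, 1, 1], [-2, 0, 4, -4, 7, 1]].
There the 3×3 minor on rows j ∈ {0, 1, 2}, columns (i,k) ∈ {(0,0), (0,1), (1,1)} is det [[-9, 10, 3], [-9, 10, 1], [-2, 0, 7]] = 40 ≠ 0, so this unfolding has rank ≥ 3; CP rank is at least every unfolding rank, so rank(T) ≥ 3.
In particular rank(T) ≥ 3 > 1, so T is not rank-1.

No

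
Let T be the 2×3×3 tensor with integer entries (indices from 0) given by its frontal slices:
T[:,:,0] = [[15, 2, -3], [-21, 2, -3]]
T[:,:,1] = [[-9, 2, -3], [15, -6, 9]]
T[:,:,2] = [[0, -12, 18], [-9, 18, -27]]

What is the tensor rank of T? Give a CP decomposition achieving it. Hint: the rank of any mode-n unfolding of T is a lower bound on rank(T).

Lower bound: the mode-3 unfolding of T (rows indexed by k, columns by (i,j) = (0,0), (0,1), (0,2), (1,0), (1,1), (1,2)) is [[15, 2, -3, -21, 2, -3], [-9, 2, -3, 15, -6, 9], [0, -12, 18, -9, 18, -27]].
There the 2×2 minor on rows k ∈ {0, 1}, columns (i,j) ∈ {(0,0), (0,1)} is det [[15, 2], [-9, 2]] = 48 ≠ 0, so this unfolding has rank ≥ 2; CP rank is at least every unfolding rank, so rank(T) ≥ 2. (Unfolding ranks only ever bound the CP rank from below — rank(T) can be strictly larger than all of them — so the matching upper bound has to come from an explicit 2-term decomposition.)
Upper bound — finding two terms. Write S_k = T[:,:,k] for the frontal slices: S₀ = [[15, 2, -3], [-21, 2, -3]], S₁ = [[-9, 2, -3], [15, -6, 9]], S₂ = [[0, -12, 18], [-9, 18, -27]].
If T = a₁ ⊗ b₁ ⊗ c₁ + a₂ ⊗ b₂ ⊗ c₂ then each S_k = c₁[k]·a₁b₁ᵀ + c₂[k]·a₂b₂ᵀ. S₀ and S₁ are linearly independent, so a₁b₁ᵀ and a₂b₂ᵀ must span the same plane of matrices: they are the rank-1 matrices of the form x·S₀ + y·S₁.
The 2×2 minor of x·S₀ + y·S₁ on rows {0,1}, columns {0,1} is 72·x² − 96·xy + 24·y² = 24·(3·x − y)(x − y), vanishing at (x:y) = (1:3) and (1:1).
M₁ = S₀ + 3·S₁ = [[-12, 8, -12], [24, -16, 24]] = (-4)·[1, -2][3, -2, 3]ᵀ and M₂ = S₀ + S₁ = [[6, 4, -6], [-6, -4, 6]] = 2·[1, -1][3, 2, -3]ᵀ, so take a₁ = [1, -2], b₁ = [3, -2, 3], a₂ = [1, -1], b₂ = [3, 2, -3].
Each slice is an integer combination of E₁ = a₁b₁ᵀ and E₂ = a₂b₂ᵀ: S₀ = 2·E₁ + 3·E₂, S₁ = −2·E₁ − E₂, S₂ = 3·E₁ − 3·E₂; reading off coefficients, c₁ = [2, -2, 3] and c₂ = [3, -1, -3].
Hence T = [1, -2] ⊗ [3, -2, 3] ⊗ [2, -2, 3] + [1, -1] ⊗ [3, 2, -3] ⊗ [3, -1, -3], so rank(T) ≤ 2.
These bounds meet, so rank(T) = 2.

rank(T) = 2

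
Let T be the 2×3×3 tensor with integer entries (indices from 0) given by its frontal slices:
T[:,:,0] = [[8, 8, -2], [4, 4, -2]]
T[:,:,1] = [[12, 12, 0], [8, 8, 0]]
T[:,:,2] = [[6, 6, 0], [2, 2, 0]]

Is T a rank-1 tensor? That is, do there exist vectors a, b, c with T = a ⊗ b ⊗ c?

The mode-3 unfolding of T (rows indexed by k, columns by (i,j) = (0,0), (0,1), (0,2), (1,0), (1,1), (1,2)) is [[8, 8, -2, 4, 4, -2], [12, 12, 0, 8, 8, 0], [6, 6, 0, 2, 2, 0]].
There the 3×3 minor on rows k ∈ {0, 1, 2}, columns (i,j) ∈ {(0,0), (0,2), (1,0)} is det [[8, -2, 4], [12, 0, 8], [6, 0, 2]] = -48 ≠ 0, so this unfolding has rank ≥ 3; CP rank is at least every unfolding rank, so rank(T) ≥ 3.
In particular rank(T) ≥ 3 > 1, so T is not rank-1.

No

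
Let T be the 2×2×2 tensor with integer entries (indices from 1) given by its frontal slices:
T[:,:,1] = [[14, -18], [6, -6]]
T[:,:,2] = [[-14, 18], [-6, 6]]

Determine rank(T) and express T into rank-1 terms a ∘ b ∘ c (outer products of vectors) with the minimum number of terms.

rank(T) = 2

Lower bound: the mode-2 unfolding of T (rows indexed by j, columns by (i,k) = (1,1), (1,2), (2,1), (2,2)) is [[14, -14, 6, -6], [-18, 18, -6, 6]].
There the 2×2 minor on rows j ∈ {1, 2}, columns (i,k) ∈ {(1,1), (2,1)} is det [[14, 6], [-18, -6]] = 24 ≠ 0, so this unfolding has rank ≥ 2; CP rank is at least every unfolding rank, so rank(T) ≥ 2. (Unfolding ranks only ever bound the CP rank from below — rank(T) can be strictly larger than all of them — so the matching upper bound has to come from an explicit 2-term decomposition.)
Upper bound — finding two terms. Every mode-3 slice of T is a multiple of one matrix: T[:,:,k] = c[k]·M with c = (1, -1) and M = [[14, -18], [6, -6]] (rows indexed by i, columns by j). So it suffices to write M as a sum of two rank-1 matrices.
Splitting M by its rows (i = 1, 2), M = (1, 0)(14, -18)ᵀ + (0, 1)(6, -6)ᵀ.
Hence T = (1, 0) ∘ (14, -18) ∘ (1, -1) + (0, 1) ∘ (6, -6) ∘ (1, -1), so rank(T) ≤ 2.
These bounds meet, so rank(T) = 2.
Check entry T[2,2,1] = -6: (0)·(-18)·(1) + (1)·(-6)·(1) = -6.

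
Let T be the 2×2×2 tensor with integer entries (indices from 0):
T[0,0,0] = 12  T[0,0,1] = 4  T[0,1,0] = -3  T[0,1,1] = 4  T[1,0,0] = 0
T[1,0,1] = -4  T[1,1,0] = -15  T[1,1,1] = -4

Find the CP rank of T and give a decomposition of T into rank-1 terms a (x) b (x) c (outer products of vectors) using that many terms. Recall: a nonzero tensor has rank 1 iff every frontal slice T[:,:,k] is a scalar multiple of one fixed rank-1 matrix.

Lower bound: the mode-3 unfolding of T (rows indexed by k, columns by (i,j) = (0,0), (0,1), (1,0), (1,1)) is [[12, -3, 0, -15], [4, 4, -4, -4]].
There the 2×2 minor on rows k ∈ {0, 1}, columns (i,j) ∈ {(0,0), (0,1)} is det [[12, -3], [4, 4]] = 60 ≠ 0, so this unfolding has rank ≥ 2; CP rank is at least every unfolding rank, so rank(T) ≥ 2. (Unfolding ranks only ever bound the CP rank from below — rank(T) can be strictly larger than all of them — so the matching upper bound has to come from an explicit 2-term decomposition.)
Upper bound — finding two terms. Write S_k = T[:,:,k] for the frontal slices: S₀ = [[12, -3], [0, -15]], S₁ = [[4, 4], [-4, -4]].
If T = a₁ (x) b₁ (x) c₁ + a₂ (x) b₂ (x) c₂ then each S_k = c₁[k]·a₁b₁ᵀ + c₂[k]·a₂b₂ᵀ. S₀ and S₁ are linearly independent, so a₁b₁ᵀ and a₂b₂ᵀ must span the same plane of matrices: they are the rank-1 matrices of the form x·S₀ + y·S₁.
det(x·S₀ + y·S₁) is −180·x² − 120·xy = (-60)·(3·x + 2·y)(x), vanishing at (x:y) = (2:-3) and (0:1).
M₁ = 2·S₀ − 3·S₁ = [[12, -18], [12, -18]] = 6·[1, 1][2, -3]ᵀ and M₂ = S₁ = [[4, 4], [-4, -4]] = 4·[1, -1][1, 1]ᵀ, so take a₁ = [1, 1], b₁ = [2, -3], a₂ = [1, -1], b₂ = [1, 1].
Each slice is an integer combination of E₁ = a₁b₁ᵀ and E₂ = a₂b₂ᵀ: S₀ = 3·E₁ + 6·E₂, S₁ = 4·E₂; reading off coefficients, c₁ = [3, 0] and c₂ = [6, 4].
Hence T = [1, 1] (x) [2, -3] (x) [3, 0] + [1, -1] (x) [1, 1] (x) [6, 4], so rank(T) ≤ 2.
These bounds meet, so rank(T) = 2.
Check entry T[0,0,1] = 4: (1)·(2)·(0) + (1)·(1)·(4) = 4.

rank(T) = 2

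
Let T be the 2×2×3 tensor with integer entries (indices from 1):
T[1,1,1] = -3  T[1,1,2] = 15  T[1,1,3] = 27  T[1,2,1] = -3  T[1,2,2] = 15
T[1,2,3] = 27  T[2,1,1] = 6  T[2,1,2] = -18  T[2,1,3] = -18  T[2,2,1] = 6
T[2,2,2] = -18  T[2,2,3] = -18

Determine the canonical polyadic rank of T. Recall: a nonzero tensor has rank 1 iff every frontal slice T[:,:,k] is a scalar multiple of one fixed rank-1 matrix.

2

Lower bound: the mode-3 unfolding of T (rows indexed by k, columns by (i,j) = (1,1), (1,2), (2,1), (2,2)) is [[-3, -3, 6, 6], [15, 15, -18, -18], [27, 27, -18, -18]].
There the 2×2 minor on rows k ∈ {1, 2}, columns (i,j) ∈ {(1,1), (2,1)} is det [[-3, 6], [15, -18]] = -36 ≠ 0, so this unfolding has rank ≥ 2; CP rank is at least every unfolding rank, so rank(T) ≥ 2. (This is only a lower bound: in general the CP rank may exceed every unfolding rank, so we still need to exhibit 2 rank-1 terms summing to T.)
Upper bound — finding two terms. Every mode-2 slice of T is a multiple of one matrix: T[:,j,:] = b[j]·M with b = (1, 1) and M = [[-3, 15, 27], [6, -18, -18]] (rows indexed by i, columns by k). So it suffices to write M as a sum of two rank-1 matrices.
Splitting M by its rows (i = 1, 2), M = (1, 0)(-3, 15, 27)ᵀ + (0, 1)(6, -18, -18)ᵀ.
Hence T = (1, 0) (x) (1, 1) (x) (-3, 15, 27) + (0, 1) (x) (1, 1) (x) (6, -18, -18), so rank(T) ≤ 2.
These bounds meet, so rank(T) = 2.
Check entry T[2,2,3] = -18: (0)·(1)·(27) + (1)·(1)·(-18) = -18.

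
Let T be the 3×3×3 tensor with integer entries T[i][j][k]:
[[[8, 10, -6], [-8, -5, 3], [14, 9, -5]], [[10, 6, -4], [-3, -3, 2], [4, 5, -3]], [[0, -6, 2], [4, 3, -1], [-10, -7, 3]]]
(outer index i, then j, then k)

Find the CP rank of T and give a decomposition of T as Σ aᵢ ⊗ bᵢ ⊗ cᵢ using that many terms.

Lower bound: the mode-3 unfolding of T (rows indexed by k, columns by (i,j) = (0,0), (0,1), (0,2), (1,0), (1,1), (1,2), (2,0), (2,1), (2,2)) is [[8, -8, 14, 10, -3, 4, 0, 4, -10], [10, -5, 9, 6, -3, 5, -6, 3, -7], [-6, 3, -5, -4, 2, -3, 2, -1, 3]].
There the 3×3 minor on rows k ∈ {0, 1, 2}, columns (i,j) ∈ {(0,0), (0,1), (0,2)} is det [[8, -8, 14], [10, -5, 9], [-6, 3, -5]] = 16 ≠ 0, so this unfolding has rank ≥ 3; CP rank is at least every unfolding rank, so rank(T) ≥ 3. (Flattening ranks never certify an upper bound on CP rank; for that we must actually write T with 3 rank-1 terms.)
Upper bound: T is a sum of 3 rank-1 terms, T = [1, 1, 1] ⊗ [2, -1, 1] ⊗ [2, 1, -1] + [2, -1, -2] ⊗ [2, 1, -2] ⊗ [-1, 0, 0] + [2, 1, -2] ⊗ [2, -1, 2] ⊗ [2, 2, -1] (written with every a and b primitive with positive leading entry and the scale carried by c; CP decompositions are not unique, and this one is verified by expanding entrywise), so rank(T) ≤ 3.
These bounds meet, so rank(T) = 3.

rank(T) = 3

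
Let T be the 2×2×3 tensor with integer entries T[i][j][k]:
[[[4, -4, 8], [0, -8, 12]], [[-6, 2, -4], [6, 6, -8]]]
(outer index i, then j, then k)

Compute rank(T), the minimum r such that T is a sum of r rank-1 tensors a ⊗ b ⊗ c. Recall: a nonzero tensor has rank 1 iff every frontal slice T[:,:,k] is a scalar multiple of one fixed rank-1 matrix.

Lower bound: in the mode-3 unfolding of T (rows indexed by k, columns by (i,j)) the 3×3 minor on rows k ∈ {0, 1, 2}, columns (i,j) ∈ {(0,0), (0,1), (1,0)} is det [[4, 0, -6], [-4, -8, 2], [8, 12, -4]] = -64 ≠ 0, so that unfolding has rank ≥ 3 and hence rank(T) ≥ 3 (CP rank is at least every unfolding rank, though it can be larger).
Upper bound: T is a sum of 3 rank-1 terms, T = [0, 1] ⊗ [1, -1] ⊗ [-4, 0, 0] + [1, -1] ⊗ [0, 1] ⊗ [-4, -4, 4] + [2, -1] ⊗ [1, 1] ⊗ [2, -2, 4] (written with every a and b primitive with positive leading entry and the scale carried by c; CP decompositions are not unique, and this one is verified by expanding entrywise), so rank(T) ≤ 3.
These bounds meet, so rank(T) = 3.

3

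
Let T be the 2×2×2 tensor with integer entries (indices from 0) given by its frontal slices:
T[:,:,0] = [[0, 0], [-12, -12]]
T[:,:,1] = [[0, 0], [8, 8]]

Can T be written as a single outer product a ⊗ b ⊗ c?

Yes

If T = a ⊗ b ⊗ c then every fibre of T is a multiple of the corresponding factor, so read the factors off the fibres through the nonzero entry T[1,0,0] = -12.
The mode-1 fibre T[:,0,0] = [0, -12] gives a = (0, 1) (primitive direction); the mode-2 fibre T[1,:,0] = [-12, -12] gives b = (1, 1); then c[k] = T[1,0,k] / (a[1]·b[0]) = [-12, 8] / 1 = (-12, 8).
Expanding (0, 1) ⊗ (1, 1) ⊗ (-12, 8) reproduces all 8 entries of T, so T = (0, 1) ⊗ (1, 1) ⊗ (-12, 8) and rank(T) ≤ 1.
Equivalently every frontal slice T[:,:,k] is c[k] times the rank-1 matrix (0, 1) ⊗ (1, 1). So T has rank 1 (it is nonzero).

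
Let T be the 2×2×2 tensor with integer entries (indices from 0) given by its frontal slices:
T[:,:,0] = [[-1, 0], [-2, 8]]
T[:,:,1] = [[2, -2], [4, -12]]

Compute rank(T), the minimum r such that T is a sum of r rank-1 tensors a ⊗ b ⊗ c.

2

Lower bound: the mode-2 unfolding of T (rows indexed by j, columns by (i,k) = (0,0), (0,1), (1,0), (1,1)) is [[-1, 2, -2, 4], [0, -2, 8, -12]].
There the 2×2 minor on rows j ∈ {0, 1}, columns (i,k) ∈ {(0,0), (0,1)} is det [[-1, 2], [0, -2]] = 2 ≠ 0, so this unfolding has rank ≥ 2; CP rank is at least every unfolding rank, so rank(T) ≥ 2. (Flattening ranks never certify an upper bound on CP rank; for that we must actually write T with 2 rank-1 terms.)
Upper bound — finding two terms. Write S_k = T[:,:,k] for the frontal slices: S₀ = [[-1, 0], [-2, 8]], S₁ = [[2, -2], [4, -12]].
If T = a₁ ⊗ b₁ ⊗ c₁ + a₂ ⊗ b₂ ⊗ c₂ then each S_k = c₁[k]·a₁b₁ᵀ + c₂[k]·a₂b₂ᵀ. S₀ and S₁ are linearly independent, so a₁b₁ᵀ and a₂b₂ᵀ must span the same plane of matrices: they are the rank-1 matrices of the form x·S₀ + y·S₁.
det(x·S₀ + y·S₁) is −8·x² + 24·xy − 16·y² = (-8)·(x − 2·y)(x − y), vanishing at (x:y) = (2:1) and (1:1).
M₁ = 2·S₀ + S₁ = [[0, -2], [0, 4]] = (-2)·[1, -2][0, 1]ᵀ and M₂ = S₀ + S₁ = [[1, -2], [2, -4]] = [1, 2][1, -2]ᵀ, so take a₁ = [1, -2], b₁ = [0, 1], a₂ = [1, 2], b₂ = [1, -2].
Each slice is an integer combination of E₁ = a₁b₁ᵀ and E₂ = a₂b₂ᵀ: S₀ = −2·E₁ − E₂, S₁ = 2·E₁ + 2·E₂; reading off coefficients, c₁ = [-2, 2] and c₂ = [-1, 2].
Hence T = [1, -2] ⊗ [0, 1] ⊗ [-2, 2] + [1, 2] ⊗ [1, -2] ⊗ [-1, 2], so rank(T) ≤ 2.
These bounds meet, so rank(T) = 2.
Check entry T[0,1,0] = 0: (1)·(1)·(-2) + (1)·(-2)·(-1) = 0.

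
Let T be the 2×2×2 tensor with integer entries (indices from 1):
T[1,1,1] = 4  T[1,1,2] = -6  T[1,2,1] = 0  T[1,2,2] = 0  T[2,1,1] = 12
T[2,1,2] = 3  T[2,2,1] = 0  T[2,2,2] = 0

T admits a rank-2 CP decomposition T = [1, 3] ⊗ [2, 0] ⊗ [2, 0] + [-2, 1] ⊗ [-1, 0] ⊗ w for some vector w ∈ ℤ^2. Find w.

Subtract the known terms from T to get the rank-1 residual R = [-2, 1] ⊗ [-1, 0] ⊗ w, so R[i,j,k] = a[i]·b[j]·w[k]. Pick indices with nonzero a[1]·b[1] = (-2)·(-1) = 2. Only the fibre through (1,1,·) is needed: R[1,1,:] = T[1,1,:] − Σₗ aₗ[1]bₗ[1]cₗ = [4, -6] − (1)·(2)·[2, 0] = [0, -6]. Then w[k] = R[1,1,k] / 2 for each k, giving w = [0, -6] / 2 = [0, -3].

w = [0, -3]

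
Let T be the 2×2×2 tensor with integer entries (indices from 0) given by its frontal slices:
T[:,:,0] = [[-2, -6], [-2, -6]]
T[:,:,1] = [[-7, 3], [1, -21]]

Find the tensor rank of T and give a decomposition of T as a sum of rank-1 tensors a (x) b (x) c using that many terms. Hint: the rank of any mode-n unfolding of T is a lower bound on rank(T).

Lower bound: the mode-3 unfolding of T (rows indexed by k, columns by (i,j) = (0,0), (0,1), (1,0), (1,1)) is [[-2, -6, -2, -6], [-7, 3, 1, -21]].
There the 2×2 minor on rows k ∈ {0, 1}, columns (i,j) ∈ {(0,0), (0,1)} is det [[-2, -6], [-7, 3]] = -48 ≠ 0, so this unfolding has rank ≥ 2; CP rank is at least every unfolding rank, so rank(T) ≥ 2. (This is only a lower bound: in general the CP rank may exceed every unfolding rank, so we still need to exhibit 2 rank-1 terms summing to T.)
Upper bound — finding two terms. Write S_k = T[:,:,k] for the frontal slices: S₀ = [[-2, -6], [-2, -6]], S₁ = [[-7, 3], [1, -21]].
If T = a₁ (x) b₁ (x) c₁ + a₂ (x) b₂ (x) c₂ then each S_k = c₁[k]·a₁b₁ᵀ + c₂[k]·a₂b₂ᵀ. S₀ and S₁ are linearly independent, so a₁b₁ᵀ and a₂b₂ᵀ must span the same plane of matrices: they are the rank-1 matrices of the form x·S₀ + y·S₁.
det(x·S₀ + y·S₁) is 96·xy + 144·y² = 48·(2·x + 3·y)(y), vanishing at (x:y) = (3:-2) and (1:0).
M₁ = 3·S₀ − 2·S₁ = [[8, -24], [-8, 24]] = 8·(1, -1)(1, -3)ᵀ and M₂ = S₀ = [[-2, -6], [-2, -6]] = (-2)·(1, 1)(1, 3)ᵀ, so take a₁ = (1, -1), b₁ = (1, -3), a₂ = (1, 1), b₂ = (1, 3).
Each slice is an integer combination of E₁ = a₁b₁ᵀ and E₂ = a₂b₂ᵀ: S₀ = −2·E₂, S₁ = −4·E₁ − 3·E₂; reading off coefficients, c₁ = (0, -4) and c₂ = (-2, -3).
Hence T = (1, -1) (x) (1, -3) (x) (0, -4) + (1, 1) (x) (1, 3) (x) (-2, -3), so rank(T) ≤ 2.
These bounds meet, so rank(T) = 2.

rank(T) = 2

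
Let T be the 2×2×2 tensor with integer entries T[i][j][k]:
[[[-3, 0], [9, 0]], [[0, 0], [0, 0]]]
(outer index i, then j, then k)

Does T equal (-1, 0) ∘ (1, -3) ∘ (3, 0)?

Reconstruct entrywise from the claimed factors. For example, T[1,0,1] = 0 and Σₗ aₗ[1]bₗ[0]cₗ[1] = (0)·(1)·(0) = 0; checking all 8 entries, every one matches. The claim holds.

Yes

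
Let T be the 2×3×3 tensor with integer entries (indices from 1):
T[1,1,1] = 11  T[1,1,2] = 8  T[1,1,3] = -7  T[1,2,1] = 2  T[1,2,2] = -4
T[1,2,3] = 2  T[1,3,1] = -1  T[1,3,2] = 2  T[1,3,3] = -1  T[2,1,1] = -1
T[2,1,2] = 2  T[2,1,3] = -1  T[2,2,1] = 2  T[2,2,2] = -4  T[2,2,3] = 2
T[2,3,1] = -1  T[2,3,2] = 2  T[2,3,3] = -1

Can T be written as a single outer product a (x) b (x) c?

The mode-2 unfolding of T (rows indexed by j, columns by (i,k) = (1,1), (1,2), (1,3), (2,1), (2,2), (2,3)) is [[11, 8, -7, -1, 2, -1], [2, -4, 2, 2, -4, 2], [-1, 2, -1, -1, 2, -1]].
There the 2×2 minor on rows j ∈ {1, 2}, columns (i,k) ∈ {(1,1), (1,2)} is det [[11, 8], [2, -4]] = -60 ≠ 0, so this unfolding has rank ≥ 2; CP rank is at least every unfolding rank, so rank(T) ≥ 2.
In particular rank(T) ≥ 2 > 1, so T is not rank-1.

No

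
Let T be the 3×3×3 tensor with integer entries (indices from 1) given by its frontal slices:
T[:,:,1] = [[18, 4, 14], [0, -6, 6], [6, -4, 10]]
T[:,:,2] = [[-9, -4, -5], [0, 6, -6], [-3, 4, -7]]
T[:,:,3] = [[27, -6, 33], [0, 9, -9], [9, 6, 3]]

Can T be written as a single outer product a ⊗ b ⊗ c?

The mode-3 unfolding of T (rows indexed by k, columns by (i,j) = (1,1), (1,2), (1,3), (2,1), (2,2), (2,3), (3,1), (3,2), (3,3)) is [[18, 4, 14, 0, -6, 6, 6, -4, 10], [-9, -4, -5, 0, 6, -6, -3, 4, -7], [27, -6, 33, 0, 9, -9, 9, 6, 3]].
There the 2×2 minor on rows k ∈ {1, 2}, columns (i,j) ∈ {(1,1), (1,2)} is det [[18, 4], [-9, -4]] = -36 ≠ 0, so this unfolding has rank ≥ 2; CP rank is at least every unfolding rank, so rank(T) ≥ 2.
In particular rank(T) ≥ 2 > 1, so T is not rank-1.

No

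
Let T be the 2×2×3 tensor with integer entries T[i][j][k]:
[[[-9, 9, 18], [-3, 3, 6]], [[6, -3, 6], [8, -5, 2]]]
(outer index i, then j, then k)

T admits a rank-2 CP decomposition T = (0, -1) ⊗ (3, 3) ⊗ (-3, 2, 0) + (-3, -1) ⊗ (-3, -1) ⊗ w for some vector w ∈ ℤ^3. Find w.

w = (-1, 1, 2)

Subtract the known terms from T to get the rank-1 residual R = (-3, -1) ⊗ (-3, -1) ⊗ w, so R[i,j,k] = a[i]·b[j]·w[k]. Pick indices with nonzero a[0]·b[0] = (-3)·(-3) = 9. Only the fibre through (0,0,·) is needed: R[0,0,:] = T[0,0,:] − Σₗ aₗ[0]bₗ[0]cₗ = [-9, 9, 18] − (0)·(3)·(-3, 2, 0) = [-9, 9, 18]. Then w[k] = R[0,0,k] / 9 for each k, giving w = [-9, 9, 18] / 9 = (-1, 1, 2).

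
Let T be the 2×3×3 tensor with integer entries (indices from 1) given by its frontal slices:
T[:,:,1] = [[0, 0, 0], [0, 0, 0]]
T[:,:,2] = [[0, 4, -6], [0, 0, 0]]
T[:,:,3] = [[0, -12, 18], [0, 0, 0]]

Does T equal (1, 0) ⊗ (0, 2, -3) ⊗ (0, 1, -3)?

No

Reconstruct entry (1,2,2) from the claimed factors: Σₗ aₗ[1]bₗ[2]cₗ[2] = (1)·(2)·(1) = 2, but T[1,2,2] = 4. The claim is false.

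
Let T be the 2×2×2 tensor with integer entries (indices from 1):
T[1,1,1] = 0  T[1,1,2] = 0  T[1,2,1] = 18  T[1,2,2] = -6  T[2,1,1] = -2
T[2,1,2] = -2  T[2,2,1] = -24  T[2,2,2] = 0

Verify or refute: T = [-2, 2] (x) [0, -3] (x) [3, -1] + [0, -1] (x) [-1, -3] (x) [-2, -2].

Reconstruct entrywise from the claimed factors. For example, T[1,1,2] = 0 and Σₗ aₗ[1]bₗ[1]cₗ[2] = (-2)·(0)·(-1) + (0)·(-1)·(-2) = 0; checking all 8 entries, every one matches. The claim holds.

Yes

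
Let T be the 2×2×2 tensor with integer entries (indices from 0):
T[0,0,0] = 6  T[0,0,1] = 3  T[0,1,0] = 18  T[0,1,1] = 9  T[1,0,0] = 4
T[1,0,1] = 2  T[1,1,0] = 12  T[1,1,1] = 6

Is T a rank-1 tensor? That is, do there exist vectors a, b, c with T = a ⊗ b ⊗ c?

The mode-1 fibre T[:,0,0] = [6, 4] gives a = [3, 2] (primitive direction); the mode-2 fibre T[0,:,0] = [6, 18] gives b = [1, 3]; then c[k] = T[0,0,k] / (a[0]·b[0]) = [6, 3] / 3 = [2, 1].
Expanding [3, 2] ⊗ [1, 3] ⊗ [2, 1] reproduces all 8 entries of T, so T = [3, 2] ⊗ [1, 3] ⊗ [2, 1] and rank(T) ≤ 1.
Equivalently every frontal slice T[:,:,k] is c[k] times the rank-1 matrix [3, 2] ⊗ [1, 3]. So T has rank 1 (it is nonzero).

Yes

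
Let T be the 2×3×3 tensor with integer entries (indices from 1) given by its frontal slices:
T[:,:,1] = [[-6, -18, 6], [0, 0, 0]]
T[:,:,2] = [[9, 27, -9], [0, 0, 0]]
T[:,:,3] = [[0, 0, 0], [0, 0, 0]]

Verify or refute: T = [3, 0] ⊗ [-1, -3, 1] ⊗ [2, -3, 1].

No

Reconstruct entry (1,1,3) from the claimed factors: Σₗ aₗ[1]bₗ[1]cₗ[3] = (3)·(-1)·(1) = -3, but T[1,1,3] = 0. The claim is false.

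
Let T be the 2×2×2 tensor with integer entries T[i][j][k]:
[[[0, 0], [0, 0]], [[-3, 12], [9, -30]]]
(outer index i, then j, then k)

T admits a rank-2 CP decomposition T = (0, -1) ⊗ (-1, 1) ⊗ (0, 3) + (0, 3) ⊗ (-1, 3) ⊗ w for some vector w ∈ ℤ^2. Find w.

Subtract the known terms from T to get the rank-1 residual R = (0, 3) ⊗ (-1, 3) ⊗ w, so R[i,j,k] = a[i]·b[j]·w[k]. Pick indices with nonzero a[1]·b[0] = (3)·(-1) = -3. Only the fibre through (1,0,·) is needed: R[1,0,:] = T[1,0,:] − Σₗ aₗ[1]bₗ[0]cₗ = [-3, 12] − (-1)·(-1)·(0, 3) = [-3, 9]. Then w[k] = R[1,0,k] / -3 for each k, giving w = [-3, 9] / -3 = (1, -3).

w = (1, -3)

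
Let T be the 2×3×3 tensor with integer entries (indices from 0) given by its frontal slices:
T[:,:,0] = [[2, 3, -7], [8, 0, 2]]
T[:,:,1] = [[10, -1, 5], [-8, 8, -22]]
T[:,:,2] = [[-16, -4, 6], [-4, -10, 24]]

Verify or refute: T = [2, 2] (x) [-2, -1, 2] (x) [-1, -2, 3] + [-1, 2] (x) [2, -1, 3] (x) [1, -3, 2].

Reconstruct entry (0,0,1) from the claimed factors: Σₗ aₗ[0]bₗ[0]cₗ[1] = (2)·(-2)·(-2) + (-1)·(2)·(-3) = 14, but T[0,0,1] = 10. The claim is false.

No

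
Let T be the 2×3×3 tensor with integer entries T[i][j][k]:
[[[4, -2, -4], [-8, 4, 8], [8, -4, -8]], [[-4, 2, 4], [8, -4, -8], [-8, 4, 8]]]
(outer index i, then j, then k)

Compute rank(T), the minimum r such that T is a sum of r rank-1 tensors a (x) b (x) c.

Lower bound: T ≠ 0 (e.g. T[0,0,0] = 4), so rank(T) ≥ 1.
Upper bound: if T = a (x) b (x) c then every fibre of T is a multiple of the corresponding factor, so read the factors off the fibres through the nonzero entry T[0,0,0] = 4.
The mode-1 fibre T[:,0,0] = [4, -4] gives a = [1, -1] (primitive direction); the mode-2 fibre T[0,:,0] = [4, -8, 8] gives b = [1, -2, 2]; then c[k] = T[0,0,k] / (a[0]·b[0]) = [4, -2, -4] / 1 = [4, -2, -4].
Expanding [1, -1] (x) [1, -2, 2] (x) [4, -2, -4] reproduces all 18 entries of T, so T = [1, -1] (x) [1, -2, 2] (x) [4, -2, -4] and rank(T) ≤ 1.
These bounds meet, so rank(T) = 1.

1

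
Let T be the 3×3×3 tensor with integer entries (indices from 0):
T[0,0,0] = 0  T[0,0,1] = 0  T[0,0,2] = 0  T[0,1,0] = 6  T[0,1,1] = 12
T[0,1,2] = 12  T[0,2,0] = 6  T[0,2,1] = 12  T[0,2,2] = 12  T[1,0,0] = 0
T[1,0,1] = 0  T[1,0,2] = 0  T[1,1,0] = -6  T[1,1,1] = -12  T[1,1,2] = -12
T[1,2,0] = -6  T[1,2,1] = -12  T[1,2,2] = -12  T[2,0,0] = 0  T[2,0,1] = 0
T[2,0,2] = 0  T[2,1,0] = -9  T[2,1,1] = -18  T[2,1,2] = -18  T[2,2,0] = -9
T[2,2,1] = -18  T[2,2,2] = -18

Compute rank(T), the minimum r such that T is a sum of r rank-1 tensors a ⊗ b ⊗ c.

Lower bound: T ≠ 0 (e.g. T[0,1,0] = 6), so rank(T) ≥ 1.
Upper bound: if T = a ⊗ b ⊗ c then every fibre of T is a multiple of the corresponding factor, so read the factors off the fibres through the nonzero entry T[0,1,0] = 6.
The mode-1 fibre T[:,1,0] = [6, -6, -9] gives a = [2, -2, -3] (primitive direction); the mode-2 fibre T[0,:,0] = [0, 6, 6] gives b = [0, 1, 1]; then c[k] = T[0,1,k] / (a[0]·b[1]) = [6, 12, 12] / 2 = [3, 6, 6].
Expanding [2, -2, -3] ⊗ [0, 1, 1] ⊗ [3, 6, 6] reproduces all 27 entries of T, so T = [2, -2, -3] ⊗ [0, 1, 1] ⊗ [3, 6, 6] and rank(T) ≤ 1.
These bounds meet, so rank(T) = 1.
Check entry T[0,1,2] = 12: (2)·(1)·(6) = 12.

1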